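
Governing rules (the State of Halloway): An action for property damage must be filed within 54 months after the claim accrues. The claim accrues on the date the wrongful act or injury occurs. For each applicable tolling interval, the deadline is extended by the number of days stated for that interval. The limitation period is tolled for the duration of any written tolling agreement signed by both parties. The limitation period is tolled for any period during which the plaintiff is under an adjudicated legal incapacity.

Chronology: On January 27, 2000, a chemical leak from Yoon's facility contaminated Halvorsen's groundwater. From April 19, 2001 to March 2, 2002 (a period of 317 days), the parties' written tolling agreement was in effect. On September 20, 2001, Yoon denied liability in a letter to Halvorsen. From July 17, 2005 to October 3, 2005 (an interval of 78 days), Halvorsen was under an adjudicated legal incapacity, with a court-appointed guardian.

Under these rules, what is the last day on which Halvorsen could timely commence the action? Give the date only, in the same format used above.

June 9, 2005

The limitation period began to run on January 27, 2000.
Adding the 54 months base period to January 27, 2000 gives a deadline of July 27, 2004, before any tolling.
The period was tolled for 317 days by the written tolling agreement (April 19, 2001 to March 2, 2002), pushing the deadline to June 9, 2005.
The plaintiff's legal incapacity from July 17, 2005 to October 3, 2005 began after the period had already run on June 9, 2005, so it has no tolling effect.
The other events in the timeline have no effect on the limitation period under the stated rules.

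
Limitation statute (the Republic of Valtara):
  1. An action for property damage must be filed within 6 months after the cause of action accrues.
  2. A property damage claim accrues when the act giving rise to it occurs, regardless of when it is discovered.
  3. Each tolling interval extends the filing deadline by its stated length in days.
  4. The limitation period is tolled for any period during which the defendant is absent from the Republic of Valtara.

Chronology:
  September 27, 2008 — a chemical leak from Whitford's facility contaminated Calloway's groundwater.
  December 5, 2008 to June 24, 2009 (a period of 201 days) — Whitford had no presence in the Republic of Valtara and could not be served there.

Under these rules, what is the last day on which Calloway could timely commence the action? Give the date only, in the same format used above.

October 14, 2009

The cause of action accrued on September 27, 2008, the date of the act.
The untolled deadline — 6 months after September 27, 2008 — is March 27, 2009.
Because the defendant's absence from the jurisdiction ran from December 5, 2008 to June 24, 2009, the deadline is extended by 201 days to October 14, 2009.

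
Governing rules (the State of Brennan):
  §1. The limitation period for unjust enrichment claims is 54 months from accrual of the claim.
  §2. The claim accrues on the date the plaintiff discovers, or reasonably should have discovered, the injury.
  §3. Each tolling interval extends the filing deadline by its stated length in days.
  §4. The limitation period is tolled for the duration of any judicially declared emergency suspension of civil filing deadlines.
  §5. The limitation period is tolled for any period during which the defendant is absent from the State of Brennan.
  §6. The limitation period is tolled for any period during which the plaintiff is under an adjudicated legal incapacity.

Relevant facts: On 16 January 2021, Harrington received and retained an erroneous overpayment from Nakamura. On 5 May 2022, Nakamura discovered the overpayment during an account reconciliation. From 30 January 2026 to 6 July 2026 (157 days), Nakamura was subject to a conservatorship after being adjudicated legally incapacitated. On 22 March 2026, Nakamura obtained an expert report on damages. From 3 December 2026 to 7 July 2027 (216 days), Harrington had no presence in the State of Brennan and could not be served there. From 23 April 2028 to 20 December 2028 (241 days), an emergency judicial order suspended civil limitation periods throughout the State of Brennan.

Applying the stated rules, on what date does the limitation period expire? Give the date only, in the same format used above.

Accrual is tied to discovery, so the period began on 5 May 2022 rather than on 16 January 2021 when the act occurred.
54 months from 5 May 2022 is 5 November 2026.
Because the plaintiff's legal incapacity ran from 30 January 2026 to 6 July 2026, the deadline is extended by 157 days to 11 April 2027.
Because the defendant's absence from the jurisdiction ran from 3 December 2026 to 7 July 2027, the deadline is extended by 216 days to 13 November 2027.
By the time the emergency suspension of filing deadlines began on 23 April 2028, the limitation period had already expired on 13 November 2027; that interval cannot revive it.
The other events in the timeline have no effect on the limitation period under the stated rules.

13 November 2027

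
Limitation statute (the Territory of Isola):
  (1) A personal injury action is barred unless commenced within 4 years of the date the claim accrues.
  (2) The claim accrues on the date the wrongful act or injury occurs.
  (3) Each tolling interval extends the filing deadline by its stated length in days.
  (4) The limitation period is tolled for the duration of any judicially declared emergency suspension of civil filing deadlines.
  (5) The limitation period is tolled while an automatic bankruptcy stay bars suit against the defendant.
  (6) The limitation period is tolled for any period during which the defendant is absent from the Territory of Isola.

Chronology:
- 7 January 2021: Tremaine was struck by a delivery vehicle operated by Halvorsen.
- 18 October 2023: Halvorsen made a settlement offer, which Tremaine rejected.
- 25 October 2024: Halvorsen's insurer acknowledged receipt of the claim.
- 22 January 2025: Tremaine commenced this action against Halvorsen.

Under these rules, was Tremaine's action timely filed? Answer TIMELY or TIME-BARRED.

The limitation period began to run on 7 January 2021.
4 years from 7 January 2021 is 7 January 2025.
None of the other events listed affects the running of the period under the stated rules.
The 22 January 2025 filing falls after the 7 January 2025 deadline; the claim is time-barred.

TIME-BARRED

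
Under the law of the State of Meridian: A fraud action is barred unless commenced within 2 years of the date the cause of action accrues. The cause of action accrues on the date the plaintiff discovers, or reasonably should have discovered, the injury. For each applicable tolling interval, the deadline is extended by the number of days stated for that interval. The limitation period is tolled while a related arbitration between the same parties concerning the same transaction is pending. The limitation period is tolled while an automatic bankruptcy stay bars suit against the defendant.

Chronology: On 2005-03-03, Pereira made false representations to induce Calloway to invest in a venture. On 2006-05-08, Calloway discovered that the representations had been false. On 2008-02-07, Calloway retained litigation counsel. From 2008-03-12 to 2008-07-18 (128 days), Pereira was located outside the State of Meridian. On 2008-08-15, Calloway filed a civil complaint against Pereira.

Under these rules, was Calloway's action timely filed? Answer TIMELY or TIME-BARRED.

TIME-BARRED

Under the discovery rule, the claim accrued on 2006-05-08, when Calloway discovered the injury — not on the 2005-03-03 date of the underlying act.
The untolled deadline — 2 years after 2006-05-08 — is 2008-05-08.
Although the defendant's absence ran from 2008-03-12 to 2008-07-18, the stated rules do not make that a tolling event, so it is disregarded.
None of the other events listed affects the running of the period under the stated rules.
Calloway filed on 2008-08-15, after the 2008-05-08 deadline, so the action is time-barred.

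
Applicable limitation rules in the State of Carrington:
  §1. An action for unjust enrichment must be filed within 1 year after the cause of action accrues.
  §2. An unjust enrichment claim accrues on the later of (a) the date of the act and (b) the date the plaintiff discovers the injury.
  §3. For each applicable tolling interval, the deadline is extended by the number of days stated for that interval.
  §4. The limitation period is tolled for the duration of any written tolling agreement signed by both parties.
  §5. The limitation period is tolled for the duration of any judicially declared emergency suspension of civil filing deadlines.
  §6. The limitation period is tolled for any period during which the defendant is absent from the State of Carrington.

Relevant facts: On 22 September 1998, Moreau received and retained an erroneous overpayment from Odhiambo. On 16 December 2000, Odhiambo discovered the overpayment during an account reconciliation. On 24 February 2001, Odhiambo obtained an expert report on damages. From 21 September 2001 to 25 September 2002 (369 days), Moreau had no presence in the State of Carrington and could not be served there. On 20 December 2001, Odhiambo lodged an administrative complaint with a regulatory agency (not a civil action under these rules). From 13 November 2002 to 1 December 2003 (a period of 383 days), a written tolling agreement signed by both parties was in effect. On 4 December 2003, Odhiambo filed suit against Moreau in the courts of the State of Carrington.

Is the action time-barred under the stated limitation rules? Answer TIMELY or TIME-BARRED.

TIMELY

Taking the later of the act (22 September 1998) and discovery (16 December 2000), the claim accrued on 16 December 2000.
1 year from 16 December 2000 is 16 December 2001.
The defendant's absence from the jurisdiction from 21 September 2001 to 25 September 2002 tolled the period for 369 days, extending the deadline to 20 December 2002.
The period was tolled for 383 days by the written tolling agreement (13 November 2002 to 1 December 2003), pushing the deadline to 7 January 2004.
Nothing else in the chronology tolls or restarts the period.
Odhiambo filed on 4 December 2003, before the 7 January 2004 deadline, so the action is timely.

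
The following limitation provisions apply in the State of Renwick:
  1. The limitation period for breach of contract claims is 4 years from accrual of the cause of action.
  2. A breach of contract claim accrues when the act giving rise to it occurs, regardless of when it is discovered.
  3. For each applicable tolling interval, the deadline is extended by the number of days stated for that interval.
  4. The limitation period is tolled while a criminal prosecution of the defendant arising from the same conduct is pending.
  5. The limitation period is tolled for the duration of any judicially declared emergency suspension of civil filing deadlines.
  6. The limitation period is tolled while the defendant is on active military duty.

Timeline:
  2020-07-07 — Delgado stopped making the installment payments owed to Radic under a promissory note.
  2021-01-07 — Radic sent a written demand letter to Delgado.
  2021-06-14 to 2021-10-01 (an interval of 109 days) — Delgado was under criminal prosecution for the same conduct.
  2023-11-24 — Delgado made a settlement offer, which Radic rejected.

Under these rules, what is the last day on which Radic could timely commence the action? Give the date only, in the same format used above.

The claim accrued on 2020-07-07, when the wrongful act occurred.
The untolled deadline — 4 years after 2020-07-07 — is 2024-07-07.
The period was tolled for 109 days by the pending criminal prosecution (2021-06-14 to 2021-10-01), pushing the deadline to 2024-10-24.
The other events in the timeline have no effect on the limitation period under the stated rules.

2024-10-24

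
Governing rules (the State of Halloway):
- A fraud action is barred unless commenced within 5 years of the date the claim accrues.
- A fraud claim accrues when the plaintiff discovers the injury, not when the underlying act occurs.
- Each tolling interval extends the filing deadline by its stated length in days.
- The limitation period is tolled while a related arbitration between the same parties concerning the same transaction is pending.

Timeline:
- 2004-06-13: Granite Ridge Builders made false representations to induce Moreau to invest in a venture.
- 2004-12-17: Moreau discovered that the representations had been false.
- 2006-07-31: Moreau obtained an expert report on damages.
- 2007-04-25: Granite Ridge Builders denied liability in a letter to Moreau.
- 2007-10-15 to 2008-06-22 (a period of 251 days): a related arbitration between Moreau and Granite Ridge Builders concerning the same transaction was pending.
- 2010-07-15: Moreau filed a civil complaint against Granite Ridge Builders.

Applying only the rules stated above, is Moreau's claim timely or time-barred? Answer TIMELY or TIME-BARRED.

TIMELY

Under the discovery rule, the claim accrued on 2004-12-17, when Moreau discovered the injury — not on the 2004-06-13 date of the underlying act.
The untolled deadline — 5 years after 2004-12-17 — is 2009-12-17.
The pending related arbitration from 2007-10-15 to 2008-06-22 tolled the period for 251 days, extending the deadline to 2010-08-25.
The other events in the timeline have no effect on the limitation period under the stated rules.
The 2010-07-15 filing precedes the 2010-08-25 deadline; the claim is timely.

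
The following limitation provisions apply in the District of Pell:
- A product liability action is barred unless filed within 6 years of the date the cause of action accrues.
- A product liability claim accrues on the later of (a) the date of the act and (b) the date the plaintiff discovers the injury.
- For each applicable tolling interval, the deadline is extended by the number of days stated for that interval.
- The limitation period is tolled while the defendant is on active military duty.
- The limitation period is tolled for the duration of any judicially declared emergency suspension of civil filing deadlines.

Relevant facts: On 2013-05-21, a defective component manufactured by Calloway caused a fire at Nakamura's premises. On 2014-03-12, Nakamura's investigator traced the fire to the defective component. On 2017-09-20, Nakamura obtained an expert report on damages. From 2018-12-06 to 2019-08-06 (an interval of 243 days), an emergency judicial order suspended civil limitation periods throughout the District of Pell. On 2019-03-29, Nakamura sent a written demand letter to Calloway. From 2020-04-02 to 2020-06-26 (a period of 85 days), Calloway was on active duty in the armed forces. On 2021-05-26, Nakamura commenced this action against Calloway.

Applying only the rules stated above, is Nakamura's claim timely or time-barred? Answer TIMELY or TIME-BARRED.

Taking the later of the act (2013-05-21) and discovery (2014-03-12), the claim accrued on 2014-03-12.
The untolled deadline — 6 years after 2014-03-12 — is 2020-03-12.
The emergency suspension of filing deadlines from 2018-12-06 to 2019-08-06 tolled the period for 243 days, extending the deadline to 2020-11-10.
The defendant's active military service from 2020-04-02 to 2020-06-26 tolled the period for 85 days, extending the deadline to 2021-02-03.
The other events in the timeline have no effect on the limitation period under the stated rules.
Nakamura filed on 2021-05-26, after the 2021-02-03 deadline, so the action is time-barred.

TIME-BARRED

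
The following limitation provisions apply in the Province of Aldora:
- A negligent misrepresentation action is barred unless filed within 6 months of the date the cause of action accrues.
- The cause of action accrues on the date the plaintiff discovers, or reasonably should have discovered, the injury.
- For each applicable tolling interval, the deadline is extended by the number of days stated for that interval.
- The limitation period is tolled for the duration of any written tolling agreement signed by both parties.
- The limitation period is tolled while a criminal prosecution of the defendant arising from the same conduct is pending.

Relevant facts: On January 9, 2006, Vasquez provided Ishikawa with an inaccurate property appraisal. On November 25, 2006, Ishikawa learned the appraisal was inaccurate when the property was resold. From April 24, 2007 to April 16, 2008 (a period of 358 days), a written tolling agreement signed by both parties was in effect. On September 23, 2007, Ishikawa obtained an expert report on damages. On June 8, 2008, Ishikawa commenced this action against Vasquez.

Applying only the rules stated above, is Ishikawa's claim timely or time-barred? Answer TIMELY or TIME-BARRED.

Accrual is tied to discovery, so the period began on November 25, 2006 rather than on January 9, 2006 when the act occurred.
The untolled deadline — 6 months after November 25, 2006 — is May 25, 2007.
Because the written tolling agreement ran from April 24, 2007 to April 16, 2008, the deadline is extended by 358 days to May 17, 2008.
Nothing else in the chronology tolls or restarts the period.
Filing on June 8, 2008 missed the May 17, 2008 deadline — the action is time-barred.

TIME-BARRED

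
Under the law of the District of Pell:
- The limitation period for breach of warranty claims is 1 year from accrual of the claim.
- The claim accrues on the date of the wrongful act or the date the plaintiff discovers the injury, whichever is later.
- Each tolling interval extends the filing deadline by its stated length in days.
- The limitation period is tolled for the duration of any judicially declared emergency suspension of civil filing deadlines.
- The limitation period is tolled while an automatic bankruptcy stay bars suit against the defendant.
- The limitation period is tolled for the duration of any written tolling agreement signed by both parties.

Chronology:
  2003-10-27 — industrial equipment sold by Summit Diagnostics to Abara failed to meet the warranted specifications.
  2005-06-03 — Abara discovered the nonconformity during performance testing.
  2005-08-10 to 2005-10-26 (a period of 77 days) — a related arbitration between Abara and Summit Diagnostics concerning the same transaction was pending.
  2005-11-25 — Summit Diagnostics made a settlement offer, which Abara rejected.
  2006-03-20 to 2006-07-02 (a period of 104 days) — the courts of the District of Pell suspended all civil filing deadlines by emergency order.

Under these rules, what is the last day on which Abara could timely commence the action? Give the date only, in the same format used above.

2006-09-15

The claim accrued on 2005-06-03 — the later of the 2003-10-27 act and the 2005-06-03 discovery.
The untolled deadline — 1 year after 2005-06-03 — is 2006-06-03.
The emergency suspension of filing deadlines from 2006-03-20 to 2006-07-02 tolled the period for 104 days, extending the deadline to 2006-09-15.
The pending related arbitration from 2005-08-10 to 2005-10-26 does not toll the period, because no stated rule makes a pending arbitration a tolling event.
None of the other events listed affects the running of the period under the stated rules.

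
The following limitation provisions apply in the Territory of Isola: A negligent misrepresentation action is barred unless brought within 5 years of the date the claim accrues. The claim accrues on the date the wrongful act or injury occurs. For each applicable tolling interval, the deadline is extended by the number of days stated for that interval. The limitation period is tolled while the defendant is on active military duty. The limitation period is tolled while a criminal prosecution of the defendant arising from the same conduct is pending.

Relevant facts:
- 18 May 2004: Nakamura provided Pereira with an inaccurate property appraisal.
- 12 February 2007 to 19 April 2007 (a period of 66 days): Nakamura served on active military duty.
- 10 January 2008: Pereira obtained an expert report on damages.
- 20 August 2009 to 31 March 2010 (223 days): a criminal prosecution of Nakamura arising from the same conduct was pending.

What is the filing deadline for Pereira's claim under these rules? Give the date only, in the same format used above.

23 July 2009

The claim accrued on 18 May 2004, the date of the act.
Adding the 5 years base period to 18 May 2004 gives a deadline of 18 May 2009, before any tolling.
The defendant's active military service from 12 February 2007 to 19 April 2007 tolled the period for 66 days, extending the deadline to 23 July 2009.
The pending criminal prosecution from 20 August 2009 to 31 March 2010 began after the period had already run on 23 July 2009, so it has no tolling effect.
The other events in the timeline have no effect on the limitation period under the stated rules.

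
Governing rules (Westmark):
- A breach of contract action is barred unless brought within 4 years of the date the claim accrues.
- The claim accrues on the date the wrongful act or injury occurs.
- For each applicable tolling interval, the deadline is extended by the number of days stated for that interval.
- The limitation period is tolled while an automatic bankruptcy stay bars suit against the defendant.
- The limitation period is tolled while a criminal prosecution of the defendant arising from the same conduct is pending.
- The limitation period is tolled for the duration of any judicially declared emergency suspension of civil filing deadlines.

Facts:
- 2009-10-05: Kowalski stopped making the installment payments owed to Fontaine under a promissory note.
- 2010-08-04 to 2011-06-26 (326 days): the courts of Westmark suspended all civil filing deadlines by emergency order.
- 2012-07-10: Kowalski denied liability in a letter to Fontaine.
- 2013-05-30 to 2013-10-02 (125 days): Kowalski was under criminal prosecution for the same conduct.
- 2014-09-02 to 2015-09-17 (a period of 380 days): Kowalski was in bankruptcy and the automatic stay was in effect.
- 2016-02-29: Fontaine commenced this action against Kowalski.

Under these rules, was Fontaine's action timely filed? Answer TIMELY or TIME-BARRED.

The limitation period began to run on 2009-10-05.
The untolled deadline — 4 years after 2009-10-05 — is 2013-10-05.
The period was tolled for 326 days by the emergency suspension of filing deadlines (2010-08-04 to 2011-06-26), pushing the deadline to 2014-08-27.
Because the pending criminal prosecution ran from 2013-05-30 to 2013-10-02, the deadline is extended by 125 days to 2014-12-30.
The period was tolled for 380 days by the automatic bankruptcy stay (2014-09-02 to 2015-09-17), pushing the deadline to 2016-01-14.
The other events in the timeline have no effect on the limitation period under the stated rules.
Fontaine filed on 2016-02-29, after the 2016-01-14 deadline, so the action is time-barred.

TIME-BARRED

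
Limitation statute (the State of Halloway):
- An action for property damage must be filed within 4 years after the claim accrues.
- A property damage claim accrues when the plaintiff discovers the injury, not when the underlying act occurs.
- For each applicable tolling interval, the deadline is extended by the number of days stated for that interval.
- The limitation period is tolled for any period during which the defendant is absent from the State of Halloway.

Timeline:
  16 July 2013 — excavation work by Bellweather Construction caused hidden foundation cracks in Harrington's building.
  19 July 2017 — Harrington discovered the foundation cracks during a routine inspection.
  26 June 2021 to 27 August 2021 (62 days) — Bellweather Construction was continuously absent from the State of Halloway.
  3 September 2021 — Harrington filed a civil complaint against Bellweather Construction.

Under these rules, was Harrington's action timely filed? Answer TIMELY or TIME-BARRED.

Accrual is tied to discovery, so the period began on 19 July 2017 rather than on 16 July 2013 when the act occurred.
Adding the 4 years base period to 19 July 2017 gives a deadline of 19 July 2021, before any tolling.
The period was tolled for 62 days by the defendant's absence from the jurisdiction (26 June 2021 to 27 August 2021), pushing the deadline to 19 September 2021.
The 3 September 2021 filing precedes the 19 September 2021 deadline; the claim is timely.

TIMELY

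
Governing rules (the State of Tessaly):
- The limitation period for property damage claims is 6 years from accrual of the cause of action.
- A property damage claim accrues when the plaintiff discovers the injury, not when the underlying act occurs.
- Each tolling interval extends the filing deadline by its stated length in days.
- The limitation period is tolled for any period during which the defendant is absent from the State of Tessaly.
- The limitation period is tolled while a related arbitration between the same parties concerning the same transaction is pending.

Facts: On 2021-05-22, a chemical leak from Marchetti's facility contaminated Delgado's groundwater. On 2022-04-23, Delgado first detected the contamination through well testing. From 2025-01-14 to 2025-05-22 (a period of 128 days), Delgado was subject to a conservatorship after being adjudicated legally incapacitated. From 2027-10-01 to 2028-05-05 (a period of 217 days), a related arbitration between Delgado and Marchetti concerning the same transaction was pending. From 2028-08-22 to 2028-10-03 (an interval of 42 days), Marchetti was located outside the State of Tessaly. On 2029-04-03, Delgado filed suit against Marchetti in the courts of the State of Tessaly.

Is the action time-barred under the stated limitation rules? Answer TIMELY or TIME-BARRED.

TIME-BARRED

Accrual is tied to discovery, so the period began on 2022-04-23 rather than on 2021-05-22 when the act occurred.
The untolled deadline — 6 years after 2022-04-23 — is 2028-04-23.
The pending related arbitration from 2027-10-01 to 2028-05-05 tolled the period for 217 days, extending the deadline to 2028-11-26.
Because the defendant's absence from the jurisdiction ran from 2028-08-22 to 2028-10-03, the deadline is extended by 42 days to 2029-01-07.
No stated provision tolls the period for the plaintiff's incapacity, so the interval from 2025-01-14 to 2025-05-22 has no effect on the deadline.
Delgado filed on 2029-04-03, after the 2029-01-07 deadline, so the action is time-barred.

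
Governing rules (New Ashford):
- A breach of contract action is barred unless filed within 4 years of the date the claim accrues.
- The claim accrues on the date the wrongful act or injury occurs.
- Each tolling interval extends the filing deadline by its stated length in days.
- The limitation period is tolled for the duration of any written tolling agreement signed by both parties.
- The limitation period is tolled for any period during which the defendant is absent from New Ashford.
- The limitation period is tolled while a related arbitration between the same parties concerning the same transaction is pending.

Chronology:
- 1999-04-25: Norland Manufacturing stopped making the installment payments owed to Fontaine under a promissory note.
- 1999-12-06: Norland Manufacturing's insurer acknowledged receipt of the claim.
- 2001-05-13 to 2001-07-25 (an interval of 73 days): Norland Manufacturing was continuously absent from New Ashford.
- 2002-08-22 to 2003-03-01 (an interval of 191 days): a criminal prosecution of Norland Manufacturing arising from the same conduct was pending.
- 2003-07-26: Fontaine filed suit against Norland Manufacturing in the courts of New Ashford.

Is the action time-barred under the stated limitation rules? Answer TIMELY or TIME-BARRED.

TIME-BARRED

The claim accrued on 1999-04-25, when the wrongful act occurred.
4 years from 1999-04-25 is 2003-04-25.
Because the defendant's absence from the jurisdiction ran from 2001-05-13 to 2001-07-25, the deadline is extended by 73 days to 2003-07-07.
The pending criminal prosecution from 2002-08-22 to 2003-03-01 does not toll the period, because no stated rule makes a criminal prosecution a tolling event.
The other events in the timeline have no effect on the limitation period under the stated rules.
Fontaine filed on 2003-07-26, after the 2003-07-07 deadline, so the action is time-barred.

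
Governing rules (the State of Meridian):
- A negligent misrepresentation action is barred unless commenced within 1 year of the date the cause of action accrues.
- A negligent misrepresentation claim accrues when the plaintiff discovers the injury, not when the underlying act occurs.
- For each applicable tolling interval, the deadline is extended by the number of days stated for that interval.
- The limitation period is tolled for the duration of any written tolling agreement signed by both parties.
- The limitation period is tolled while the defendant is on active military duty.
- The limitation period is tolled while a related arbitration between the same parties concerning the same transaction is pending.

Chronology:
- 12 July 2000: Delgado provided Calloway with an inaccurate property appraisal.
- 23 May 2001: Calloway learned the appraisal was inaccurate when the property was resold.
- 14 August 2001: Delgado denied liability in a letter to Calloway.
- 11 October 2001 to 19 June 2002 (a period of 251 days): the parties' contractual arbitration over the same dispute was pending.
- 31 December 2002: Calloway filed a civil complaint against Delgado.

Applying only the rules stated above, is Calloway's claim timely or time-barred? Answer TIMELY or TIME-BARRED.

Under the discovery rule, the claim accrued on 23 May 2001, when Calloway discovered the injury — not on the 12 July 2000 date of the underlying act.
1 year from 23 May 2001 is 23 May 2002.
The period was tolled for 251 days by the pending related arbitration (11 October 2001 to 19 June 2002), pushing the deadline to 29 January 2003.
The other events in the timeline have no effect on the limitation period under the stated rules.
Calloway filed on 31 December 2002, before the 29 January 2003 deadline, so the action is timely.

TIMELY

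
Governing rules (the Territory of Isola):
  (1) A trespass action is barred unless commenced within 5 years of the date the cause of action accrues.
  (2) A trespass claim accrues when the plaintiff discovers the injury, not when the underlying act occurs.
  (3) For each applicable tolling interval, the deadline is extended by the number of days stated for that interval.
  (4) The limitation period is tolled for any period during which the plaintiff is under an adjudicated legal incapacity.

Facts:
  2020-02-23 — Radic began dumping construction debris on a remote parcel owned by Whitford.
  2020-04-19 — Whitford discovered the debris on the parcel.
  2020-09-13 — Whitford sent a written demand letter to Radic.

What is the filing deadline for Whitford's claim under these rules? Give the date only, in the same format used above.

Accrual is tied to discovery, so the period began on 2020-04-19 rather than on 2020-02-23 when the act occurred.
Adding the 5 years base period to 2020-04-19 gives a deadline of 2025-04-19, before any tolling.
None of the other events listed affects the running of the period under the stated rules.

2025-04-19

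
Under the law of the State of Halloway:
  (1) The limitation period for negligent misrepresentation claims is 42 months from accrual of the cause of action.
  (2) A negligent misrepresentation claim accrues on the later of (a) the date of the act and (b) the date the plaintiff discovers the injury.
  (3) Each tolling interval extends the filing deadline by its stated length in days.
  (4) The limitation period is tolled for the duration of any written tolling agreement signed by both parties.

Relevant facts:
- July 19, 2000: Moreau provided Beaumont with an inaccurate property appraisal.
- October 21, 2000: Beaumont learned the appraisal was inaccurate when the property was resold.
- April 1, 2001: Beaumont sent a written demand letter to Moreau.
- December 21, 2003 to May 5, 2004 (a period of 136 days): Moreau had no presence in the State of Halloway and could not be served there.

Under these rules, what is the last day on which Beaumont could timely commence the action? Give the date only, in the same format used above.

April 21, 2004

Because discovery on October 21, 2000 post-dates the July 19, 2000 act, accrual under the later-of rule falls on October 21, 2000.
42 months from October 21, 2000 is April 21, 2004.
The defendant's absence from the jurisdiction from December 21, 2003 to May 5, 2004 does not toll the period, because no stated rule makes the defendant's absence a tolling event.
Nothing else in the chronology tolls or restarts the period.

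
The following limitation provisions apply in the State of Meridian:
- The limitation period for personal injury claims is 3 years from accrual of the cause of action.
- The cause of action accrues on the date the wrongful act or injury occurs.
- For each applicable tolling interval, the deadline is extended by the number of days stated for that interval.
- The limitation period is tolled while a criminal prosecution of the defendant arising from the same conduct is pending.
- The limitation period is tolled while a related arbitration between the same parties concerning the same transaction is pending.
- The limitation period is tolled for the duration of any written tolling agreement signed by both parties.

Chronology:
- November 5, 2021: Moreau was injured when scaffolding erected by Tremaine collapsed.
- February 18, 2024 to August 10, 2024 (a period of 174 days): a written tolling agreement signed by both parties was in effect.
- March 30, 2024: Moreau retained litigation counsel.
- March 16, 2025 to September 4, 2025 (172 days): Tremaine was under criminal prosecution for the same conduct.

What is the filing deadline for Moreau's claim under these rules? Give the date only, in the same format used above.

October 17, 2025

The cause of action accrued on November 5, 2021, the date of the act.
The untolled deadline — 3 years after November 5, 2021 — is November 5, 2024.
The written tolling agreement from February 18, 2024 to August 10, 2024 tolled the period for 174 days, extending the deadline to April 28, 2025.
The period was tolled for 172 days by the pending criminal prosecution (March 16, 2025 to September 4, 2025), pushing the deadline to October 17, 2025.
Nothing else in the chronology tolls or restarts the period.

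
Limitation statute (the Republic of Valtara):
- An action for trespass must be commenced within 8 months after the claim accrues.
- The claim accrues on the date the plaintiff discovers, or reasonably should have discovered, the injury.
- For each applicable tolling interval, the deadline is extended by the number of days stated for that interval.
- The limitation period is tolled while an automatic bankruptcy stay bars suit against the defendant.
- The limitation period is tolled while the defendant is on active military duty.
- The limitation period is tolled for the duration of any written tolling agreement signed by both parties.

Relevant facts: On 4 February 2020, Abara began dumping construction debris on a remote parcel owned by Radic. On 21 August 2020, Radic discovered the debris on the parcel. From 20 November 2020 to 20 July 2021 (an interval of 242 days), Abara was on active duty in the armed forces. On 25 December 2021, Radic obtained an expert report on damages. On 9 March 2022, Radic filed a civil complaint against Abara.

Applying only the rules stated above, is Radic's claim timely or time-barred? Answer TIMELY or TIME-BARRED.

TIME-BARRED

Accrual is tied to discovery, so the period began on 21 August 2020 rather than on 4 February 2020 when the act occurred.
Adding the 8 months base period to 21 August 2020 gives a deadline of 21 April 2021, before any tolling.
The period was tolled for 242 days by the defendant's active military service (20 November 2020 to 20 July 2021), pushing the deadline to 19 December 2021.
Nothing else in the chronology tolls or restarts the period.
Radic filed on 9 March 2022, after the 19 December 2021 deadline, so the action is time-barred.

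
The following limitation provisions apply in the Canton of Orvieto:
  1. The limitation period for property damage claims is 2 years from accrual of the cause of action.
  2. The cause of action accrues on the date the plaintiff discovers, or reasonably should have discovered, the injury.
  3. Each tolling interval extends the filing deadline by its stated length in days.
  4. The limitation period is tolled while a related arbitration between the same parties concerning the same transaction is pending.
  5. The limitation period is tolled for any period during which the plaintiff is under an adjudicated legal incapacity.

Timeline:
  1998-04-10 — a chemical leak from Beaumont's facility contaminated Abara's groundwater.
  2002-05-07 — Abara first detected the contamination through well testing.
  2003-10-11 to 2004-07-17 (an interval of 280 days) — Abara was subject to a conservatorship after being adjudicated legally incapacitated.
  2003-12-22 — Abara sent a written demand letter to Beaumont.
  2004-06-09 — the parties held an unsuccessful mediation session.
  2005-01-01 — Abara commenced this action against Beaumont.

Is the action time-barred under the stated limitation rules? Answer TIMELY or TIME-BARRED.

Under the discovery rule, the claim accrued on 2002-05-07, when Abara discovered the injury — not on the 1998-04-10 date of the underlying act.
Adding the 2 years base period to 2002-05-07 gives a deadline of 2004-05-07, before any tolling.
The plaintiff's legal incapacity from 2003-10-11 to 2004-07-17 tolled the period for 280 days, extending the deadline to 2005-02-11.
None of the other events listed affects the running of the period under the stated rules.
Filing on 2005-01-01 beat the 2005-02-11 deadline — the action is timely.

TIMELY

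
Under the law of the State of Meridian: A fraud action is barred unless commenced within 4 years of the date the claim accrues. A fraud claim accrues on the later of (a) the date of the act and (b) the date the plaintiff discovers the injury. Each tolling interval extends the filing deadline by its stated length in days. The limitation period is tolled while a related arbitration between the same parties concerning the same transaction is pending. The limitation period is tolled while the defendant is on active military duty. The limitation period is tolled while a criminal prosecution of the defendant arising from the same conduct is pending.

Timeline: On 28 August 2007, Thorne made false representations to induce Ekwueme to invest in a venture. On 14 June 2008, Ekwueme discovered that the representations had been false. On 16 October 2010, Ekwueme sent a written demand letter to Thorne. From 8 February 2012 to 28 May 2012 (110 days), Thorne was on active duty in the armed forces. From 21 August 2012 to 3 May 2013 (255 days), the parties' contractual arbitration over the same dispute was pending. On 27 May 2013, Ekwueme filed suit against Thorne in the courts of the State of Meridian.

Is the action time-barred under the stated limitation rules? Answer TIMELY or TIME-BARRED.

Taking the later of the act (28 August 2007) and discovery (14 June 2008), the claim accrued on 14 June 2008.
Adding the 4 years base period to 14 June 2008 gives a deadline of 14 June 2012, before any tolling.
The defendant's active military service from 8 February 2012 to 28 May 2012 tolled the period for 110 days, extending the deadline to 2 October 2012.
Because the pending related arbitration ran from 21 August 2012 to 3 May 2013, the deadline is extended by 255 days to 14 June 2013.
The other events in the timeline have no effect on the limitation period under the stated rules.
Ekwueme filed on 27 May 2013, before the 14 June 2013 deadline, so the action is timely.

TIMELY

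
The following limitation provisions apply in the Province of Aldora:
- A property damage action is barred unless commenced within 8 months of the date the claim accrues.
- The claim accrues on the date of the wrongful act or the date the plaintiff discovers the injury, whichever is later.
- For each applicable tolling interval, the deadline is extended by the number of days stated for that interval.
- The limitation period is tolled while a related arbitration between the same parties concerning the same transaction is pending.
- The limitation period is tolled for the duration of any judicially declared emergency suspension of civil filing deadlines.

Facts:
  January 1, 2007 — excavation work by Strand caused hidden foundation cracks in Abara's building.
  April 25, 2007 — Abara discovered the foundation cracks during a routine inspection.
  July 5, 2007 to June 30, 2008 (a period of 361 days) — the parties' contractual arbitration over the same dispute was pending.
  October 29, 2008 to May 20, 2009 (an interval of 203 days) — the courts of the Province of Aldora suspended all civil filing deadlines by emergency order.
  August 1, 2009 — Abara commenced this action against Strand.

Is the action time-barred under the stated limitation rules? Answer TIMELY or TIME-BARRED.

Because discovery on April 25, 2007 post-dates the January 1, 2007 act, accrual under the later-of rule falls on April 25, 2007.
Adding the 8 months base period to April 25, 2007 gives a deadline of December 25, 2007, before any tolling.
The pending related arbitration from July 5, 2007 to June 30, 2008 tolled the period for 361 days, extending the deadline to December 20, 2008.
The period was tolled for 203 days by the emergency suspension of filing deadlines (October 29, 2008 to May 20, 2009), pushing the deadline to July 11, 2009.
Filing on August 1, 2009 missed the July 11, 2009 deadline — the action is time-barred.

TIME-BARRED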